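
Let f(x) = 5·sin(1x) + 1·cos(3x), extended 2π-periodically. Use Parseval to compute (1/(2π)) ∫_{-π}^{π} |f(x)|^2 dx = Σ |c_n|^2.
Σ |c_n|^2 = 13

Expand |f|^2 and use orthogonality of {sin(nx), cos(mx)} on [-π, π]:
  ∫_{-π}^{π} sin(nx)^2 dx = π, ∫ cos(mx)^2 dx = π, and cross terms integrate to 0.
So ∫_{-π}^{π} f(x)^2 dx = 5^2 · π + 1^2 · π = (25 + 1)π.
Divide by 2π: (25 + 1)/2 = 13.
By Parseval, this equals Σ |c_n|^2.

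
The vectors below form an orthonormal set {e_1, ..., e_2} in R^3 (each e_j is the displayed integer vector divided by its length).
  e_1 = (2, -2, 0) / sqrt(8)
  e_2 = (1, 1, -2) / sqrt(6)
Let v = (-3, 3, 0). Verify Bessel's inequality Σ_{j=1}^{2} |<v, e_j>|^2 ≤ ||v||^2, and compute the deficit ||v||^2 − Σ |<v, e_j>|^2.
Σ |<v, e_j>|^2 = 18; ||v||^2 = 18; deficit = 0

Write each e_j = u_j / sqrt(<u_j, u_j>) where u_j is the displayed integer vector. Then <v, e_j> = <v, u_j> / sqrt(<u_j, u_j>), so |<v, e_j>|^2 = <v, u_j>^2 / <u_j, u_j>.
Coefficients: <v, e_1> = -12/sqrt(8), <v, e_2> = 0/sqrt(6).
Square and sum: Σ |<v, e_j>|^2 = 18.
Compute ||v||^2 = v·v = 18.
Deficit = 18 − 18 = 0 ≥ 0, confirming Bessel's inequality. (The deficit equals ||v − Σ <v,e_j> e_j||^2, the squared distance from v to span{e_j}.)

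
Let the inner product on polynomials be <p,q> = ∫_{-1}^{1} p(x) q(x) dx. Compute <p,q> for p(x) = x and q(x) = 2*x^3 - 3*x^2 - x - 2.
<p,q> = 2/15

Expand the product: p(x)·q(x) = 2*x^4 - 3*x^3 - x^2 - 2*x.
∫_{-1}^{1} of each monomial x^k gives [2/(k+1) if k even, 0 if k odd]. Integrating term-by-term (or equivalently evaluating the antiderivative F(x) = 2*x^5/5 - 3*x^4/4 - x^3/3 - x^2 at the endpoints):
  F(1) − F(−1) = -101/60 − (-109/60) = 2/15.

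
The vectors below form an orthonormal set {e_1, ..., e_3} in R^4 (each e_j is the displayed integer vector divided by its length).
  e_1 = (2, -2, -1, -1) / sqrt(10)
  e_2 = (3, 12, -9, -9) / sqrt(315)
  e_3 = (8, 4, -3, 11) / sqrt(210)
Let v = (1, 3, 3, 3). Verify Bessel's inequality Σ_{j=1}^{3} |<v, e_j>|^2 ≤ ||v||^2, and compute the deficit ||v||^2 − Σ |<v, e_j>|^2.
Σ |<v, e_j>|^2 = 299/15; ||v||^2 = 28; deficit = 121/15

Write each e_j = u_j / sqrt(<u_j, u_j>) where u_j is the displayed integer vector. Then <v, e_j> = <v, u_j> / sqrt(<u_j, u_j>), so |<v, e_j>|^2 = <v, u_j>^2 / <u_j, u_j>.
Coefficients: <v, e_1> = -10/sqrt(10), <v, e_2> = -15/sqrt(315), <v, e_3> = 44/sqrt(210).
Square and sum: Σ |<v, e_j>|^2 = 299/15.
Compute ||v||^2 = v·v = 28.
Deficit = 28 − 299/15 = 121/15 ≥ 0, confirming Bessel's inequality. (The deficit equals ||v − Σ <v,e_j> e_j||^2, the squared distance from v to span{e_j}.)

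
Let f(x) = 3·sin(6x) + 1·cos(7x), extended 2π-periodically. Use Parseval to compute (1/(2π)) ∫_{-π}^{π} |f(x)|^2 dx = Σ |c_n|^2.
Σ |c_n|^2 = 5

Expand |f|^2 and use orthogonality of {sin(nx), cos(mx)} on [-π, π]:
  ∫_{-π}^{π} sin(nx)^2 dx = π, ∫ cos(mx)^2 dx = π, and cross terms integrate to 0.
So ∫_{-π}^{π} f(x)^2 dx = 3^2 · π + 1^2 · π = (9 + 1)π.
Divide by 2π: (9 + 1)/2 = 5.
By Parseval, this equals Σ |c_n|^2.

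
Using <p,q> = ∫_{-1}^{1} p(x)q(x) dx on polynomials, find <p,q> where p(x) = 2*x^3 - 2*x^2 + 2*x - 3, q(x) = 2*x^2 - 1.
<p,q> = 26/15

Expand the product: p(x)·q(x) = 4*x^5 - 4*x^4 + 2*x^3 - 4*x^2 - 2*x + 3.
∫_{-1}^{1} of each monomial x^k gives [2/(k+1) if k even, 0 if k odd]. Integrating term-by-term (or equivalently evaluating the antiderivative F(x) = 2*x^6/3 - 4*x^5/5 + x^4/2 - 4*x^3/3 - x^2 + 3*x at the endpoints):
  F(1) − F(−1) = 31/30 − (-7/10) = 26/15.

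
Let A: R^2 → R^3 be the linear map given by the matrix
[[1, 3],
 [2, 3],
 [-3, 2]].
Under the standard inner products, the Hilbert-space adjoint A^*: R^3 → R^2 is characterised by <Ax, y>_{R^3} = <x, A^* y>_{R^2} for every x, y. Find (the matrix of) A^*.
A^* = A^T =
[[1, 2, -3],
 [3, 3, 2]]

For real matrices with standard dot products, the defining identity <Ax, y> = <x, A^* y> gives (Ax)^T y = x^T (A^*) y, i.e. x^T A^T y = x^T (A^*) y. Since this holds for all x, y, we must have A^* = A^T. Therefore
A^* =
[[1, 2, -3],
 [3, 3, 2]].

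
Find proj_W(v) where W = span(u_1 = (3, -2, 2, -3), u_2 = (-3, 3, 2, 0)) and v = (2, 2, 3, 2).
proj_W(v) = (-204/451, 314/451, 576/451, -30/41)

Set up U = [u_1 | ... | u_2] ∈ R^(4×2). The projector onto W = col(U) is P = U (U^T U)^(-1) U^T.
Compute U^T U =
  [26, -11]
  [-11, 22],
and U^T v = (2, 6).
Solve U^T U · c = U^T v for the coefficients: c = (10/41, 178/451). The projection is proj_W(v) = U c.
Check: (v - proj_W(v)) · u_1 = 0  (should be 0).
Check: (v - proj_W(v)) · u_2 = 0  (should be 0).
Result: proj_W(v) = (-204/451, 314/451, 576/451, -30/41).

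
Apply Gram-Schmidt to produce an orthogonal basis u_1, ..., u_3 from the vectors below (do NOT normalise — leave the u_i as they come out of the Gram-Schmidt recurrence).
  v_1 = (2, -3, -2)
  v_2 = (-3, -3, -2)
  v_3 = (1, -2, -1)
Orthogonal basis:
  u_1 = (2, -3, -2)
  u_2 = (-65/17, -30/17, -20/17)
  u_3 = (0, -2/13, 3/13)

Apply the Gram-Schmidt recurrence
  u_1 = v_1
  u_i = v_i − Σ_{j<i} ((v_i · u_j) / (u_j · u_j)) · u_j.

Step by step this gives:
  u_1 = (2, -3, -2)
  u_2 = (-65/17, -30/17, -20/17)
  u_3 = (0, -2/13, 3/13)

Orthogonality check:
  u_2 · u_1 = 0 (should be 0)
  u_3 · u_1 = 0 (should be 0)
  u_3 · u_2 = 0 (should be 0)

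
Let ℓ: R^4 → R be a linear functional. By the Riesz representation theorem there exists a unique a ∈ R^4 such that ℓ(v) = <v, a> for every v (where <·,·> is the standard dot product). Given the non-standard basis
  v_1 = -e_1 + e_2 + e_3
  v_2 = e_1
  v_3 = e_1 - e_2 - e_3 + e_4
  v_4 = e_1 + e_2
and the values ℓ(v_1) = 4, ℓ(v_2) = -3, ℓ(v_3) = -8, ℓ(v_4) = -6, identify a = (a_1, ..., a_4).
a = (-3, -3, 4, -4)

Write a = (a_1, ..., a_4) in the standard basis. For each basis vector v_i, ℓ(v_i) = <v_i, a> is a linear equation in the a_j's. Collect the n equations into a matrix system V a = ℓ, where row i of V is v_i (expressed in the standard basis). Since V is invertible (lower-triangular with 1s on the diagonal, up to permutation), solve by back-substitution:
  V =
[[-1, 1, 1, 0],
 [1, 0, 0, 0],
 [1, -1, -1, 1],
 [1, 1, 0, 0]]
  V a = (4, -3, -8, -6)
Solving gives a = (-3, -3, 4, -4).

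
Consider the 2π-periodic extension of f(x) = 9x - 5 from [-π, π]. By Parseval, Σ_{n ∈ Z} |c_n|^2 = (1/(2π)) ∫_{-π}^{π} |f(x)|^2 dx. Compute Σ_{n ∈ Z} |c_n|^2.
Σ |c_n|^2 = 27π^2 + 25

Expand and integrate term by term over [-π, π]:
  ∫ (9x)^2 dx = 81·(2π^3/3); ∫ 2·9·(-5)·x dx = 0 (odd integrand); ∫ (-5)^2 dx = 25·2π.
So (1/(2π)) ∫_{-π}^{π} (9x - 5)^2 dx = 81π^2/3 + 25 = 27π^2 + 25.
Parseval ⇒ Σ |c_n|^2 = 27π^2 + 25.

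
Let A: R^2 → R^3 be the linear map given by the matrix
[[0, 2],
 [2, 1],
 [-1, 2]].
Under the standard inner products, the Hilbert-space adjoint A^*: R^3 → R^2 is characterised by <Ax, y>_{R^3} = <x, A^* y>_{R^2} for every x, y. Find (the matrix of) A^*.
A^* = A^T =
[[0, 2, -1],
 [2, 1, 2]]

For real matrices with standard dot products, the defining identity <Ax, y> = <x, A^* y> gives (Ax)^T y = x^T (A^*) y, i.e. x^T A^T y = x^T (A^*) y. Since this holds for all x, y, we must have A^* = A^T. Therefore
A^* =
[[0, 2, -1],
 [2, 1, 2]].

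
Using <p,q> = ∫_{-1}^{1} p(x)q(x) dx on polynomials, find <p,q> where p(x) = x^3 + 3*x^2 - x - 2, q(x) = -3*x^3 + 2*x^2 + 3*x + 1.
<p,q> = -286/105

Expand the product: p(x)·q(x) = -3*x^6 - 7*x^5 + 12*x^4 + 14*x^3 - 4*x^2 - 7*x - 2.
∫_{-1}^{1} of each monomial x^k gives [2/(k+1) if k even, 0 if k odd]. Integrating term-by-term (or equivalently evaluating the antiderivative F(x) = -3*x^7/7 - 7*x^6/6 + 12*x^5/5 + 7*x^4/2 - 4*x^3/3 - 7*x^2/2 - 2*x at the endpoints):
  F(1) − F(−1) = -177/70 − (41/210) = -286/105.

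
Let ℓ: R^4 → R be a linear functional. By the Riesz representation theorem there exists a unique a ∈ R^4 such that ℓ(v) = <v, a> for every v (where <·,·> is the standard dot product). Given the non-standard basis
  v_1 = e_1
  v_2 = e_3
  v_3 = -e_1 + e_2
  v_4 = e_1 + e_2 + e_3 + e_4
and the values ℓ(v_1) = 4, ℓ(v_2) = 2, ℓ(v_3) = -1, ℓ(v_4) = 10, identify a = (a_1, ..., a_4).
a = (4, 3, 2, 1)

Write a = (a_1, ..., a_4) in the standard basis. For each basis vector v_i, ℓ(v_i) = <v_i, a> is a linear equation in the a_j's. Collect the n equations into a matrix system V a = ℓ, where row i of V is v_i (expressed in the standard basis). Since V is invertible (lower-triangular with 1s on the diagonal, up to permutation), solve by back-substitution:
  V =
[[1, 0, 0, 0],
 [0, 0, 1, 0],
 [-1, 1, 0, 0],
 [1, 1, 1, 1]]
  V a = (4, 2, -1, 10)
Solving gives a = (4, 3, 2, 1).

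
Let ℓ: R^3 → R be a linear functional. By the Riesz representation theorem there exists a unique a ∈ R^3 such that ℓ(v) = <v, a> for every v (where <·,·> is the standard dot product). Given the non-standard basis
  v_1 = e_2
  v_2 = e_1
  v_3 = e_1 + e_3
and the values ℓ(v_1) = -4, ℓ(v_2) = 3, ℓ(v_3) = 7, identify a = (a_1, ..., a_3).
a = (3, -4, 4)

Write a = (a_1, ..., a_3) in the standard basis. For each basis vector v_i, ℓ(v_i) = <v_i, a> is a linear equation in the a_j's. Collect the n equations into a matrix system V a = ℓ, where row i of V is v_i (expressed in the standard basis). Since V is invertible (lower-triangular with 1s on the diagonal, up to permutation), solve by back-substitution:
  V =
[[0, 1, 0],
 [1, 0, 0],
 [1, 0, 1]]
  V a = (-4, 3, 7)
Solving gives a = (3, -4, 4).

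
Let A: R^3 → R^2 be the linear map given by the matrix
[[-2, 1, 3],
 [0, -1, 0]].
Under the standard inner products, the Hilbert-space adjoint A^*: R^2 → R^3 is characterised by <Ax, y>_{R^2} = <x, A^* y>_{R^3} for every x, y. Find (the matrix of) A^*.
A^* = A^T =
[[-2, 0],
 [1, -1],
 [3, 0]]

For real matrices with standard dot products, the defining identity <Ax, y> = <x, A^* y> gives (Ax)^T y = x^T (A^*) y, i.e. x^T A^T y = x^T (A^*) y. Since this holds for all x, y, we must have A^* = A^T. Therefore
A^* =
[[-2, 0],
 [1, -1],
 [3, 0]].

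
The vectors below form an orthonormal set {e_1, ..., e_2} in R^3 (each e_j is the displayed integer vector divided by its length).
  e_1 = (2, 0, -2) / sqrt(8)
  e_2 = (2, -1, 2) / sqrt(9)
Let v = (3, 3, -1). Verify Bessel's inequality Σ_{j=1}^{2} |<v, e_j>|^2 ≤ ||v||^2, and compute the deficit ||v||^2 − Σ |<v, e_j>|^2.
Σ |<v, e_j>|^2 = 73/9; ||v||^2 = 19; deficit = 98/9

Write each e_j = u_j / sqrt(<u_j, u_j>) where u_j is the displayed integer vector. Then <v, e_j> = <v, u_j> / sqrt(<u_j, u_j>), so |<v, e_j>|^2 = <v, u_j>^2 / <u_j, u_j>.
Coefficients: <v, e_1> = 8/sqrt(8), <v, e_2> = 1/sqrt(9).
Square and sum: Σ |<v, e_j>|^2 = 73/9.
Compute ||v||^2 = v·v = 19.
Deficit = 19 − 73/9 = 98/9 ≥ 0, confirming Bessel's inequality. (The deficit equals ||v − Σ <v,e_j> e_j||^2, the squared distance from v to span{e_j}.)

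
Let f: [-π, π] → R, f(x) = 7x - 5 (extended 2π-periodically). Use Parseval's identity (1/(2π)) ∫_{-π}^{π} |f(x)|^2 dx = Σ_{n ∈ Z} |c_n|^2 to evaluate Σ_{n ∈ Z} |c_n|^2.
Σ |c_n|^2 = 49π^2/3 + 25

Expand and integrate term by term over [-π, π]:
  ∫ (7x)^2 dx = 49·(2π^3/3); ∫ 2·7·(-5)·x dx = 0 (odd integrand); ∫ (-5)^2 dx = 25·2π.
So (1/(2π)) ∫_{-π}^{π} (7x - 5)^2 dx = 49π^2/3 + 25 = 49π^2/3 + 25.
Parseval ⇒ Σ |c_n|^2 = 49π^2/3 + 25.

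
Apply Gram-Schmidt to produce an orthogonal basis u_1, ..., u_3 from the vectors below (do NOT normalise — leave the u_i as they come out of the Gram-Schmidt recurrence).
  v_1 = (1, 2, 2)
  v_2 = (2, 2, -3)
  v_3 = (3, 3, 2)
Orthogonal basis:
  u_1 = (1, 2, 2)
  u_2 = (2, 2, -3)
  u_3 = (130/153, -91/153, 26/153)

Apply the Gram-Schmidt recurrence
  u_1 = v_1
  u_i = v_i − Σ_{j<i} ((v_i · u_j) / (u_j · u_j)) · u_j.

Step by step this gives:
  u_1 = (1, 2, 2)
  u_2 = (2, 2, -3)
  u_3 = (130/153, -91/153, 26/153)

Orthogonality check:
  u_2 · u_1 = 0 (should be 0)
  u_3 · u_1 = 0 (should be 0)
  u_3 · u_2 = 0 (should be 0)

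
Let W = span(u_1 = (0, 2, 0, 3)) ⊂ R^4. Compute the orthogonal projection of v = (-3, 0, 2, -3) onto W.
proj_W(v) = (0, -18/13, 0, -27/13)

Set up U = [u_1 | ... | u_1] ∈ R^(4×1). The projector onto W = col(U) is P = U (U^T U)^(-1) U^T.
Compute U^T U =
  [13],
and U^T v = (-9).
Solve U^T U · c = U^T v for the coefficients: c = (-9/13). The projection is proj_W(v) = U c.
Check: (v - proj_W(v)) · u_1 = 0  (should be 0).
Result: proj_W(v) = (0, -18/13, 0, -27/13).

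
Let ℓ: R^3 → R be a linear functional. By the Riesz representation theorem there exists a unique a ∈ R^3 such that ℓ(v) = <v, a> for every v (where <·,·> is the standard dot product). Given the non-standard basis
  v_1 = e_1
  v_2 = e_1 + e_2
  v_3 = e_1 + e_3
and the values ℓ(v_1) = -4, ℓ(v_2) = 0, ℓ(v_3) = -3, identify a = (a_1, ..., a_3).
a = (-4, 4, 1)

Write a = (a_1, ..., a_3) in the standard basis. For each basis vector v_i, ℓ(v_i) = <v_i, a> is a linear equation in the a_j's. Collect the n equations into a matrix system V a = ℓ, where row i of V is v_i (expressed in the standard basis). Since V is invertible (lower-triangular with 1s on the diagonal, up to permutation), solve by back-substitution:
  V =
[[1, 0, 0],
 [1, 1, 0],
 [1, 0, 1]]
  V a = (-4, 0, -3)
Solving gives a = (-4, 4, 1).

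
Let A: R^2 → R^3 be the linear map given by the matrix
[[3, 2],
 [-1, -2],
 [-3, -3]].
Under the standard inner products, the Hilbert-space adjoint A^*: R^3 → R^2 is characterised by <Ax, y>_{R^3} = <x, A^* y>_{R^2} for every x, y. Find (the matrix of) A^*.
A^* = A^T =
[[3, -1, -3],
 [2, -2, -3]]

For real matrices with standard dot products, the defining identity <Ax, y> = <x, A^* y> gives (Ax)^T y = x^T (A^*) y, i.e. x^T A^T y = x^T (A^*) y. Since this holds for all x, y, we must have A^* = A^T. Therefore
A^* =
[[3, -1, -3],
 [2, -2, -3]].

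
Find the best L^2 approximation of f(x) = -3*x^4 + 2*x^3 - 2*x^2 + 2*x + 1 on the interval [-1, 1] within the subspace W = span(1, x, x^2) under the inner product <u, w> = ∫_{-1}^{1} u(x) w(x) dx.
g(x) = -32*x^2/7 + 16*x/5 + 44/35

The best approximation g ∈ W is the orthogonal projection of f onto W. Writing g = a_0 + a_1 x + a_2 x^2, the coefficients solve the normal equations G · a = b where
  G_{ij} = <φ_i, φ_j> and b_i = <f, φ_i>, with φ_0 = 1, φ_1 = x, φ_2 = x^2.
G =
  [2, 0, 2/3]
  [0, 2/3, 0]
  [2/3, 0, 2/5],
b = (-8/15, 32/15, -104/105).
Solving gives a_0 = 44/35, a_1 = 16/5, a_2 = -32/7, so
  g(x) = -32*x^2/7 + 16*x/5 + 44/35.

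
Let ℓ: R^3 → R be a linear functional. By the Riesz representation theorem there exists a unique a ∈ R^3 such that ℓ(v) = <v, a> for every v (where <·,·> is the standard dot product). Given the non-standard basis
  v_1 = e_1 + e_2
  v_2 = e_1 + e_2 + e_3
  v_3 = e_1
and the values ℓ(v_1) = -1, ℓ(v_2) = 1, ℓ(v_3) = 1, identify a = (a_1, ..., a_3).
a = (1, -2, 2)

Write a = (a_1, ..., a_3) in the standard basis. For each basis vector v_i, ℓ(v_i) = <v_i, a> is a linear equation in the a_j's. Collect the n equations into a matrix system V a = ℓ, where row i of V is v_i (expressed in the standard basis). Since V is invertible (lower-triangular with 1s on the diagonal, up to permutation), solve by back-substitution:
  V =
[[1, 1, 0],
 [1, 1, 1],
 [1, 0, 0]]
  V a = (-1, 1, 1)
Solving gives a = (1, -2, 2).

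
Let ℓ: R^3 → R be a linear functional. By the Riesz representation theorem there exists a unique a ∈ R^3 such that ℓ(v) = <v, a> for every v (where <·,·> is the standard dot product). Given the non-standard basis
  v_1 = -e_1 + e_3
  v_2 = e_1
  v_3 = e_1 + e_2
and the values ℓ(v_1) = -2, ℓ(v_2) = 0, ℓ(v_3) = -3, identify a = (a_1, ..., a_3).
a = (0, -3, -2)

Write a = (a_1, ..., a_3) in the standard basis. For each basis vector v_i, ℓ(v_i) = <v_i, a> is a linear equation in the a_j's. Collect the n equations into a matrix system V a = ℓ, where row i of V is v_i (expressed in the standard basis). Since V is invertible (lower-triangular with 1s on the diagonal, up to permutation), solve by back-substitution:
  V =
[[-1, 0, 1],
 [1, 0, 0],
 [1, 1, 0]]
  V a = (-2, 0, -3)
Solving gives a = (0, -3, -2).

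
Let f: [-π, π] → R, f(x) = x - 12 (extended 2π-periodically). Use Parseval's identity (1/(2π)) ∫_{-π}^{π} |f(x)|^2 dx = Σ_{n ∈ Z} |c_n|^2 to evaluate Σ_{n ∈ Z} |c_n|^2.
Σ |c_n|^2 = π^2/3 + 144

Expand and integrate term by term over [-π, π]:
  ∫ (x)^2 dx = 1·(2π^3/3); ∫ 2·1·(-12)·x dx = 0 (odd integrand); ∫ (-12)^2 dx = 144·2π.
So (1/(2π)) ∫_{-π}^{π} (x - 12)^2 dx = 1π^2/3 + 144 = π^2/3 + 144.
Parseval ⇒ Σ |c_n|^2 = π^2/3 + 144.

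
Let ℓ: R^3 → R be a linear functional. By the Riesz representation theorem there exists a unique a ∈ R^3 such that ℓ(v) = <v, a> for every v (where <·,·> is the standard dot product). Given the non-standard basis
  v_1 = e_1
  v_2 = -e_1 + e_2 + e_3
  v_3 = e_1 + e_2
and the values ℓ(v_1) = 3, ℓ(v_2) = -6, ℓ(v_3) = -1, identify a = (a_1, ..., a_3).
a = (3, -4, 1)

Write a = (a_1, ..., a_3) in the standard basis. For each basis vector v_i, ℓ(v_i) = <v_i, a> is a linear equation in the a_j's. Collect the n equations into a matrix system V a = ℓ, where row i of V is v_i (expressed in the standard basis). Since V is invertible (lower-triangular with 1s on the diagonal, up to permutation), solve by back-substitution:
  V =
[[1, 0, 0],
 [-1, 1, 1],
 [1, 1, 0]]
  V a = (3, -6, -1)
Solving gives a = (3, -4, 1).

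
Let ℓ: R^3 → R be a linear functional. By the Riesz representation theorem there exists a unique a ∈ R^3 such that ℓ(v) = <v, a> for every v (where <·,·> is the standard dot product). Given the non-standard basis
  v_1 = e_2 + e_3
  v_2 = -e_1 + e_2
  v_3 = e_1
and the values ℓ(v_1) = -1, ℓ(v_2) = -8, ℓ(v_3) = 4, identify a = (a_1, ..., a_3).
a = (4, -4, 3)

Write a = (a_1, ..., a_3) in the standard basis. For each basis vector v_i, ℓ(v_i) = <v_i, a> is a linear equation in the a_j's. Collect the n equations into a matrix system V a = ℓ, where row i of V is v_i (expressed in the standard basis). Since V is invertible (lower-triangular with 1s on the diagonal, up to permutation), solve by back-substitution:
  V =
[[0, 1, 1],
 [-1, 1, 0],
 [1, 0, 0]]
  V a = (-1, -8, 4)
Solving gives a = (4, -4, 3).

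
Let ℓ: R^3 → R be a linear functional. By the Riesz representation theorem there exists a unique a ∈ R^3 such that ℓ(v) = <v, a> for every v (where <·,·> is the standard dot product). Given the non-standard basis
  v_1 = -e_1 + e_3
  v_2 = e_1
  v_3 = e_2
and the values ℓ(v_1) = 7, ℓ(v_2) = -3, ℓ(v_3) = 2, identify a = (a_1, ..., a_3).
a = (-3, 2, 4)

Write a = (a_1, ..., a_3) in the standard basis. For each basis vector v_i, ℓ(v_i) = <v_i, a> is a linear equation in the a_j's. Collect the n equations into a matrix system V a = ℓ, where row i of V is v_i (expressed in the standard basis). Since V is invertible (lower-triangular with 1s on the diagonal, up to permutation), solve by back-substitution:
  V =
[[-1, 0, 1],
 [1, 0, 0],
 [0, 1, 0]]
  V a = (7, -3, 2)
Solving gives a = (-3, 2, 4).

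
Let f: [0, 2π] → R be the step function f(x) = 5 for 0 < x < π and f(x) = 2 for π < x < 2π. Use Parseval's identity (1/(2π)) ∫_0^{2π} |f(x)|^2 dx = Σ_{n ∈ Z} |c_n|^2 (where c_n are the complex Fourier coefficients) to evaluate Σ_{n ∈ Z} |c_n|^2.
Σ |c_n|^2 = 29/2

Parseval equates the L^2 energy of f (normalised by 1/(2π)) with the ℓ^2 sum of its Fourier coefficients: (1/(2π)) ∫_0^{2π} |f|^2 = Σ |c_n|^2.
Compute the left side: (1/(2π)) [∫_0^π 5^2 dx + ∫_π^{2π} 2^2 dx] = (1/(2π)) · (25π + 4π) = (25 + 4)/2 = 29/2.
So Σ_{n ∈ Z} |c_n|^2 = 29/2.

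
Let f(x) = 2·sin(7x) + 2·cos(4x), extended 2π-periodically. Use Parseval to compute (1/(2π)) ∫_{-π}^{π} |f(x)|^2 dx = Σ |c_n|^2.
Σ |c_n|^2 = 4

Expand |f|^2 and use orthogonality of {sin(nx), cos(mx)} on [-π, π]:
  ∫_{-π}^{π} sin(nx)^2 dx = π, ∫ cos(mx)^2 dx = π, and cross terms integrate to 0.
So ∫_{-π}^{π} f(x)^2 dx = 2^2 · π + 2^2 · π = (4 + 4)π.
Divide by 2π: (4 + 4)/2 = 4.
By Parseval, this equals Σ |c_n|^2.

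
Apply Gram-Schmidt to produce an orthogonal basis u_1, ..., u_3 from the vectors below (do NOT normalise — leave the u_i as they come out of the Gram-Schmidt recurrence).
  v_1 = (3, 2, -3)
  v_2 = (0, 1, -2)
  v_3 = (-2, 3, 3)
Orthogonal basis:
  u_1 = (3, 2, -3)
  u_2 = (-12/11, 3/11, -10/11)
  u_3 = (-29/46, 87/23, 87/46)

Apply the Gram-Schmidt recurrence
  u_1 = v_1
  u_i = v_i − Σ_{j<i} ((v_i · u_j) / (u_j · u_j)) · u_j.

Step by step this gives:
  u_1 = (3, 2, -3)
  u_2 = (-12/11, 3/11, -10/11)
  u_3 = (-29/46, 87/23, 87/46)

Orthogonality check:
  u_2 · u_1 = 0 (should be 0)
  u_3 · u_1 = 0 (should be 0)
  u_3 · u_2 = 0 (should be 0)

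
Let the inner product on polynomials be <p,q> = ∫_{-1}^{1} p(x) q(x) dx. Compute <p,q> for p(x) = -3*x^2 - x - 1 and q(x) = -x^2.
<p,q> = 28/15

Expand the product: p(x)·q(x) = 3*x^4 + x^3 + x^2.
∫_{-1}^{1} of each monomial x^k gives [2/(k+1) if k even, 0 if k odd]. Integrating term-by-term (or equivalently evaluating the antiderivative F(x) = 3*x^5/5 + x^4/4 + x^3/3 at the endpoints):
  F(1) − F(−1) = 71/60 − (-41/60) = 28/15.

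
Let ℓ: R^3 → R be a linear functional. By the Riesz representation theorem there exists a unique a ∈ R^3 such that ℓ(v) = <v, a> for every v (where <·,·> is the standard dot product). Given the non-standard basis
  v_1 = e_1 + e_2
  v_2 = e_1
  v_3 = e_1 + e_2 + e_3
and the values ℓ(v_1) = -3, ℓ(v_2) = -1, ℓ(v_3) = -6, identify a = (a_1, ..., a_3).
a = (-1, -2, -3)

Write a = (a_1, ..., a_3) in the standard basis. For each basis vector v_i, ℓ(v_i) = <v_i, a> is a linear equation in the a_j's. Collect the n equations into a matrix system V a = ℓ, where row i of V is v_i (expressed in the standard basis). Since V is invertible (lower-triangular with 1s on the diagonal, up to permutation), solve by back-substitution:
  V =
[[1, 1, 0],
 [1, 0, 0],
 [1, 1, 1]]
  V a = (-3, -1, -6)
Solving gives a = (-1, -2, -3).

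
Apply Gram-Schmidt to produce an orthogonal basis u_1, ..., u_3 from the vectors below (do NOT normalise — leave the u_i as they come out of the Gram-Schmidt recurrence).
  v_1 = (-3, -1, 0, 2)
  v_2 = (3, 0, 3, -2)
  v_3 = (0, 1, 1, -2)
Orthogonal basis:
  u_1 = (-3, -1, 0, 2)
  u_2 = (3/14, -13/14, 3, -1/7)
  u_3 = (-156/139, 120/139, 40/139, -174/139)

Apply the Gram-Schmidt recurrence
  u_1 = v_1
  u_i = v_i − Σ_{j<i} ((v_i · u_j) / (u_j · u_j)) · u_j.

Step by step this gives:
  u_1 = (-3, -1, 0, 2)
  u_2 = (3/14, -13/14, 3, -1/7)
  u_3 = (-156/139, 120/139, 40/139, -174/139)

Orthogonality check:
  u_2 · u_1 = 0 (should be 0)
  u_3 · u_1 = 0 (should be 0)
  u_3 · u_2 = 0 (should be 0)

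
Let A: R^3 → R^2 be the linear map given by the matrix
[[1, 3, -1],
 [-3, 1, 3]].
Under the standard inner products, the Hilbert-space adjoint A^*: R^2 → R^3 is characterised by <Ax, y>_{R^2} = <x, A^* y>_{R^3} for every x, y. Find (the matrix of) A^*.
A^* = A^T =
[[1, -3],
 [3, 1],
 [-1, 3]]

For real matrices with standard dot products, the defining identity <Ax, y> = <x, A^* y> gives (Ax)^T y = x^T (A^*) y, i.e. x^T A^T y = x^T (A^*) y. Since this holds for all x, y, we must have A^* = A^T. Therefore
A^* =
[[1, -3],
 [3, 1],
 [-1, 3]].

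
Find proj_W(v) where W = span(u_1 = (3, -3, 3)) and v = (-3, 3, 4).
proj_W(v) = (-2/3, 2/3, -2/3)

Set up U = [u_1 | ... | u_1] ∈ R^(3×1). The projector onto W = col(U) is P = U (U^T U)^(-1) U^T.
Compute U^T U =
  [27],
and U^T v = (-6).
Solve U^T U · c = U^T v for the coefficients: c = (-2/9). The projection is proj_W(v) = U c.
Check: (v - proj_W(v)) · u_1 = 0  (should be 0).
Result: proj_W(v) = (-2/3, 2/3, -2/3).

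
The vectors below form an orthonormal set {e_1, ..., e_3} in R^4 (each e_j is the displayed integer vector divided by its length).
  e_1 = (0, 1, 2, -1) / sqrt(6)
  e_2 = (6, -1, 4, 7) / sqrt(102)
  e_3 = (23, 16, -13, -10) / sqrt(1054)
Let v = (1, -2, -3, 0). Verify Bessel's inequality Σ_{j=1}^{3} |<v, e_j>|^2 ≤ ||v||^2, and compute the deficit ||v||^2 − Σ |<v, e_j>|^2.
Σ |<v, e_j>|^2 = 362/31; ||v||^2 = 14; deficit = 72/31

Write each e_j = u_j / sqrt(<u_j, u_j>) where u_j is the displayed integer vector. Then <v, e_j> = <v, u_j> / sqrt(<u_j, u_j>), so |<v, e_j>|^2 = <v, u_j>^2 / <u_j, u_j>.
Coefficients: <v, e_1> = -8/sqrt(6), <v, e_2> = -4/sqrt(102), <v, e_3> = 30/sqrt(1054).
Square and sum: Σ |<v, e_j>|^2 = 362/31.
Compute ||v||^2 = v·v = 14.
Deficit = 14 − 362/31 = 72/31 ≥ 0, confirming Bessel's inequality. (The deficit equals ||v − Σ <v,e_j> e_j||^2, the squared distance from v to span{e_j}.)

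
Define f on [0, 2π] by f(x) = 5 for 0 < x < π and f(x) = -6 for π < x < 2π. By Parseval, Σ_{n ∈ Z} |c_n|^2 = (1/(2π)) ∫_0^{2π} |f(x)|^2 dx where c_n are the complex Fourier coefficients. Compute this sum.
Σ |c_n|^2 = 61/2

Parseval equates the L^2 energy of f (normalised by 1/(2π)) with the ℓ^2 sum of its Fourier coefficients: (1/(2π)) ∫_0^{2π} |f|^2 = Σ |c_n|^2.
Compute the left side: (1/(2π)) [∫_0^π 5^2 dx + ∫_π^{2π} (-6)^2 dx] = (1/(2π)) · (25π + 36π) = (25 + 36)/2 = 61/2.
So Σ_{n ∈ Z} |c_n|^2 = 61/2.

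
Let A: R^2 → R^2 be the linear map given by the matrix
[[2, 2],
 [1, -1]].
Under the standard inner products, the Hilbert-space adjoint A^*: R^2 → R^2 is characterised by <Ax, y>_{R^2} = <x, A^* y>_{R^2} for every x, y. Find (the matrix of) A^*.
A^* = A^T =
[[2, 1],
 [2, -1]]

For real matrices with standard dot products, the defining identity <Ax, y> = <x, A^* y> gives (Ax)^T y = x^T (A^*) y, i.e. x^T A^T y = x^T (A^*) y. Since this holds for all x, y, we must have A^* = A^T. Therefore
A^* =
[[2, 1],
 [2, -1]].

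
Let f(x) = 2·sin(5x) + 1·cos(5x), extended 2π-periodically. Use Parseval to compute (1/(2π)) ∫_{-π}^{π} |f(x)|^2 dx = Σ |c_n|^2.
Σ |c_n|^2 = 5/2

Expand |f|^2 and use orthogonality of {sin(nx), cos(mx)} on [-π, π]:
  ∫_{-π}^{π} sin(nx)^2 dx = π, ∫ cos(mx)^2 dx = π, and cross terms integrate to 0.
So ∫_{-π}^{π} f(x)^2 dx = 2^2 · π + 1^2 · π = (4 + 1)π.
Divide by 2π: (4 + 1)/2 = 5/2.
By Parseval, this equals Σ |c_n|^2.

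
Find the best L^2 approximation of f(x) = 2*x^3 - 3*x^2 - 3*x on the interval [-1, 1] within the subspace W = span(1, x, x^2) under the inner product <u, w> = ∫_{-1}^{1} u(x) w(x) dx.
g(x) = -3*x^2 - 9*x/5

The best approximation g ∈ W is the orthogonal projection of f onto W. Writing g = a_0 + a_1 x + a_2 x^2, the coefficients solve the normal equations G · a = b where
  G_{ij} = <φ_i, φ_j> and b_i = <f, φ_i>, with φ_0 = 1, φ_1 = x, φ_2 = x^2.
G =
  [2, 0, 2/3]
  [0, 2/3, 0]
  [2/3, 0, 2/5],
b = (-2, -6/5, -6/5).
Solving gives a_0 = 0, a_1 = -9/5, a_2 = -3, so
  g(x) = -3*x^2 - 9*x/5.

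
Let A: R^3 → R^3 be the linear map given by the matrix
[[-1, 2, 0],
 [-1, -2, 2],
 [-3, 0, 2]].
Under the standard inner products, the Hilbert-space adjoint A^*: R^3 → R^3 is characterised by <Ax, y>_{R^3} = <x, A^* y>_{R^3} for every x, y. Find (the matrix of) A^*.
A^* = A^T =
[[-1, -1, -3],
 [2, -2, 0],
 [0, 2, 2]]

For real matrices with standard dot products, the defining identity <Ax, y> = <x, A^* y> gives (Ax)^T y = x^T (A^*) y, i.e. x^T A^T y = x^T (A^*) y. Since this holds for all x, y, we must have A^* = A^T. Therefore
A^* =
[[-1, -1, -3],
 [2, -2, 0],
 [0, 2, 2]].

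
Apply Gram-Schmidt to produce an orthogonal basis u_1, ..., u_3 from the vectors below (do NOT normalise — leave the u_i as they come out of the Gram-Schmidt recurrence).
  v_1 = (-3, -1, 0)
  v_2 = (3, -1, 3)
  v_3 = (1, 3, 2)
Orthogonal basis:
  u_1 = (-3, -1, 0)
  u_2 = (3/5, -9/5, 3)
  u_3 = (-6/7, 18/7, 12/7)

Apply the Gram-Schmidt recurrence
  u_1 = v_1
  u_i = v_i − Σ_{j<i} ((v_i · u_j) / (u_j · u_j)) · u_j.

Step by step this gives:
  u_1 = (-3, -1, 0)
  u_2 = (3/5, -9/5, 3)
  u_3 = (-6/7, 18/7, 12/7)

Orthogonality check:
  u_2 · u_1 = 0 (should be 0)
  u_3 · u_1 = 0 (should be 0)
  u_3 · u_2 = 0 (should be 0)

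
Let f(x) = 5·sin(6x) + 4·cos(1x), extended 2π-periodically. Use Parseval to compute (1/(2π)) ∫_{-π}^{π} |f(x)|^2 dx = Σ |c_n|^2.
Σ |c_n|^2 = 41/2

Expand |f|^2 and use orthogonality of {sin(nx), cos(mx)} on [-π, π]:
  ∫_{-π}^{π} sin(nx)^2 dx = π, ∫ cos(mx)^2 dx = π, and cross terms integrate to 0.
So ∫_{-π}^{π} f(x)^2 dx = 5^2 · π + 4^2 · π = (25 + 16)π.
Divide by 2π: (25 + 16)/2 = 41/2.
By Parseval, this equals Σ |c_n|^2.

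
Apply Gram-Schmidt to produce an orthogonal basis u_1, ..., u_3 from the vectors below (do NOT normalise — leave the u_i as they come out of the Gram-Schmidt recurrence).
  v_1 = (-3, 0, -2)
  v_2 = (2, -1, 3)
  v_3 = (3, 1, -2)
Orthogonal basis:
  u_1 = (-3, 0, -2)
  u_2 = (-10/13, -1, 15/13)
  u_3 = (7/19, -35/38, -21/38)

Apply the Gram-Schmidt recurrence
  u_1 = v_1
  u_i = v_i − Σ_{j<i} ((v_i · u_j) / (u_j · u_j)) · u_j.

Step by step this gives:
  u_1 = (-3, 0, -2)
  u_2 = (-10/13, -1, 15/13)
  u_3 = (7/19, -35/38, -21/38)

Orthogonality check:
  u_2 · u_1 = 0 (should be 0)
  u_3 · u_1 = 0 (should be 0)
  u_3 · u_2 = 0 (should be 0)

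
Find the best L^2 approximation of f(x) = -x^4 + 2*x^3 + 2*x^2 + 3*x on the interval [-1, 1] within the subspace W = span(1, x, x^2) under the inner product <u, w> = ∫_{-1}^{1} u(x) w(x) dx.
g(x) = 8*x^2/7 + 21*x/5 + 3/35

The best approximation g ∈ W is the orthogonal projection of f onto W. Writing g = a_0 + a_1 x + a_2 x^2, the coefficients solve the normal equations G · a = b where
  G_{ij} = <φ_i, φ_j> and b_i = <f, φ_i>, with φ_0 = 1, φ_1 = x, φ_2 = x^2.
G =
  [2, 0, 2/3]
  [0, 2/3, 0]
  [2/3, 0, 2/5],
b = (14/15, 14/5, 18/35).
Solving gives a_0 = 3/35, a_1 = 21/5, a_2 = 8/7, so
  g(x) = 8*x^2/7 + 21*x/5 + 3/35.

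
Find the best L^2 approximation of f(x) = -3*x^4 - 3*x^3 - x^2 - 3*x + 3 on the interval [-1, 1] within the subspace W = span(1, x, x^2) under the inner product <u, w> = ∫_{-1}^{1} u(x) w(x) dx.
g(x) = -25*x^2/7 - 24*x/5 + 114/35

The best approximation g ∈ W is the orthogonal projection of f onto W. Writing g = a_0 + a_1 x + a_2 x^2, the coefficients solve the normal equations G · a = b where
  G_{ij} = <φ_i, φ_j> and b_i = <f, φ_i>, with φ_0 = 1, φ_1 = x, φ_2 = x^2.
G =
  [2, 0, 2/3]
  [0, 2/3, 0]
  [2/3, 0, 2/5],
b = (62/15, -16/5, 26/35).
Solving gives a_0 = 114/35, a_1 = -24/5, a_2 = -25/7, so
  g(x) = -25*x^2/7 - 24*x/5 + 114/35.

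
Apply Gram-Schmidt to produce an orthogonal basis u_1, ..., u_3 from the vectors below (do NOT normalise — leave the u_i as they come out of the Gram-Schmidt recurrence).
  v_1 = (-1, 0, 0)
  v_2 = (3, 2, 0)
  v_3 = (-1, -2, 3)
Orthogonal basis:
  u_1 = (-1, 0, 0)
  u_2 = (0, 2, 0)
  u_3 = (0, 0, 3)

Apply the Gram-Schmidt recurrence
  u_1 = v_1
  u_i = v_i − Σ_{j<i} ((v_i · u_j) / (u_j · u_j)) · u_j.

Step by step this gives:
  u_1 = (-1, 0, 0)
  u_2 = (0, 2, 0)
  u_3 = (0, 0, 3)

Orthogonality check:
  u_2 · u_1 = 0 (should be 0)
  u_3 · u_1 = 0 (should be 0)
  u_3 · u_2 = 0 (should be 0)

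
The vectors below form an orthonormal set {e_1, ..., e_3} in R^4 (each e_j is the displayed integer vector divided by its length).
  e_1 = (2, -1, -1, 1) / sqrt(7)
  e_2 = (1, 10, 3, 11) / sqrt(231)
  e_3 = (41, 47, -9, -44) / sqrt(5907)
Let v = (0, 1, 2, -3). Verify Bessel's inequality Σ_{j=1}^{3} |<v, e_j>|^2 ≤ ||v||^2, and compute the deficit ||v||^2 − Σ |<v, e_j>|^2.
Σ |<v, e_j>|^2 = 1930/179; ||v||^2 = 14; deficit = 576/179

Write each e_j = u_j / sqrt(<u_j, u_j>) where u_j is the displayed integer vector. Then <v, e_j> = <v, u_j> / sqrt(<u_j, u_j>), so |<v, e_j>|^2 = <v, u_j>^2 / <u_j, u_j>.
Coefficients: <v, e_1> = -6/sqrt(7), <v, e_2> = -17/sqrt(231), <v, e_3> = 161/sqrt(5907).
Square and sum: Σ |<v, e_j>|^2 = 1930/179.
Compute ||v||^2 = v·v = 14.
Deficit = 14 − 1930/179 = 576/179 ≥ 0, confirming Bessel's inequality. (The deficit equals ||v − Σ <v,e_j> e_j||^2, the squared distance from v to span{e_j}.)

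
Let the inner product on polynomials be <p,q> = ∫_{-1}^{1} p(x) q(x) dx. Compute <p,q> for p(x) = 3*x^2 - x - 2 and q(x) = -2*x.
<p,q> = 4/3

Expand the product: p(x)·q(x) = -6*x^3 + 2*x^2 + 4*x.
∫_{-1}^{1} of each monomial x^k gives [2/(k+1) if k even, 0 if k odd]. Integrating term-by-term (or equivalently evaluating the antiderivative F(x) = -3*x^4/2 + 2*x^3/3 + 2*x^2 at the endpoints):
  F(1) − F(−1) = 7/6 − (-1/6) = 4/3.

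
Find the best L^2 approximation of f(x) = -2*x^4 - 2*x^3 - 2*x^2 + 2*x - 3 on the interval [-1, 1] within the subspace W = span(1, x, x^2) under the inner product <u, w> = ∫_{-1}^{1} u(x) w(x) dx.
g(x) = -26*x^2/7 + 4*x/5 - 99/35

The best approximation g ∈ W is the orthogonal projection of f onto W. Writing g = a_0 + a_1 x + a_2 x^2, the coefficients solve the normal equations G · a = b where
  G_{ij} = <φ_i, φ_j> and b_i = <f, φ_i>, with φ_0 = 1, φ_1 = x, φ_2 = x^2.
G =
  [2, 0, 2/3]
  [0, 2/3, 0]
  [2/3, 0, 2/5],
b = (-122/15, 8/15, -118/35).
Solving gives a_0 = -99/35, a_1 = 4/5, a_2 = -26/7, so
  g(x) = -26*x^2/7 + 4*x/5 - 99/35.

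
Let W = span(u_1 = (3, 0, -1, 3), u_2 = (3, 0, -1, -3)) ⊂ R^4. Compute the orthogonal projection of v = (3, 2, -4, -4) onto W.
proj_W(v) = (39/10, 0, -13/10, -4)

Set up U = [u_1 | ... | u_2] ∈ R^(4×2). The projector onto W = col(U) is P = U (U^T U)^(-1) U^T.
Compute U^T U =
  [19, 1]
  [1, 19],
and U^T v = (1, 25).
Solve U^T U · c = U^T v for the coefficients: c = (-1/60, 79/60). The projection is proj_W(v) = U c.
Check: (v - proj_W(v)) · u_1 = 0  (should be 0).
Check: (v - proj_W(v)) · u_2 = 0  (should be 0).
Result: proj_W(v) = (39/10, 0, -13/10, -4).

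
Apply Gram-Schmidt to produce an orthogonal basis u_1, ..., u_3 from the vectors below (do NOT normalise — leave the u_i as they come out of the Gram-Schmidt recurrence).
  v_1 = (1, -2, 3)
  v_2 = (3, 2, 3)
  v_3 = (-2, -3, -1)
Orthogonal basis:
  u_1 = (1, -2, 3)
  u_2 = (17/7, 22/7, 9/7)
  u_3 = (6/61, -3/61, -4/61)

Apply the Gram-Schmidt recurrence
  u_1 = v_1
  u_i = v_i − Σ_{j<i} ((v_i · u_j) / (u_j · u_j)) · u_j.

Step by step this gives:
  u_1 = (1, -2, 3)
  u_2 = (17/7, 22/7, 9/7)
  u_3 = (6/61, -3/61, -4/61)

Orthogonality check:
  u_2 · u_1 = 0 (should be 0)
  u_3 · u_1 = 0 (should be 0)
  u_3 · u_2 = 0 (should be 0)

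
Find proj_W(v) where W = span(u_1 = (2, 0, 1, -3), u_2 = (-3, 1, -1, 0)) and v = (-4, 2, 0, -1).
proj_W(v) = (-397/105, 23/15, -118/105, -43/35)

Set up U = [u_1 | ... | u_2] ∈ R^(4×2). The projector onto W = col(U) is P = U (U^T U)^(-1) U^T.
Compute U^T U =
  [14, -7]
  [-7, 11],
and U^T v = (-5, 14).
Solve U^T U · c = U^T v for the coefficients: c = (43/105, 23/15). The projection is proj_W(v) = U c.
Check: (v - proj_W(v)) · u_1 = 0  (should be 0).
Check: (v - proj_W(v)) · u_2 = 0  (should be 0).
Result: proj_W(v) = (-397/105, 23/15, -118/105, -43/35).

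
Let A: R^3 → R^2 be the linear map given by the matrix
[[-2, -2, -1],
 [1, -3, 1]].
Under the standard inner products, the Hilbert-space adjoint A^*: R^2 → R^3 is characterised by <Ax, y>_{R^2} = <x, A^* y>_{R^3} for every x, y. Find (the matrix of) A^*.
A^* = A^T =
[[-2, 1],
 [-2, -3],
 [-1, 1]]

For real matrices with standard dot products, the defining identity <Ax, y> = <x, A^* y> gives (Ax)^T y = x^T (A^*) y, i.e. x^T A^T y = x^T (A^*) y. Since this holds for all x, y, we must have A^* = A^T. Therefore
A^* =
[[-2, 1],
 [-2, -3],
 [-1, 1]].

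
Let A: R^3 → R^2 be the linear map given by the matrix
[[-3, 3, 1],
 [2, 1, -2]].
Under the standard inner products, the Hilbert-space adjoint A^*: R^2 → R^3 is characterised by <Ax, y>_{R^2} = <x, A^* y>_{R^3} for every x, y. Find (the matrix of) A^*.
A^* = A^T =
[[-3, 2],
 [3, 1],
 [1, -2]]

For real matrices with standard dot products, the defining identity <Ax, y> = <x, A^* y> gives (Ax)^T y = x^T (A^*) y, i.e. x^T A^T y = x^T (A^*) y. Since this holds for all x, y, we must have A^* = A^T. Therefore
A^* =
[[-3, 2],
 [3, 1],
 [1, -2]].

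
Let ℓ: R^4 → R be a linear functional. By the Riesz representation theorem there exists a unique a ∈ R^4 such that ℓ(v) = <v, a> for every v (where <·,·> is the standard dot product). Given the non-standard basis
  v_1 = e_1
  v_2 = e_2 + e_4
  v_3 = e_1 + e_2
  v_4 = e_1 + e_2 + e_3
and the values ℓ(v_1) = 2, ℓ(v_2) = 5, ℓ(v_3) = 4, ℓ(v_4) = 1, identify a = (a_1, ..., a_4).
a = (2, 2, -3, 3)

Write a = (a_1, ..., a_4) in the standard basis. For each basis vector v_i, ℓ(v_i) = <v_i, a> is a linear equation in the a_j's. Collect the n equations into a matrix system V a = ℓ, where row i of V is v_i (expressed in the standard basis). Since V is invertible (lower-triangular with 1s on the diagonal, up to permutation), solve by back-substitution:
  V =
[[1, 0, 0, 0],
 [0, 1, 0, 1],
 [1, 1, 0, 0],
 [1, 1, 1, 0]]
  V a = (2, 5, 4, 1)
Solving gives a = (2, 2, -3, 3).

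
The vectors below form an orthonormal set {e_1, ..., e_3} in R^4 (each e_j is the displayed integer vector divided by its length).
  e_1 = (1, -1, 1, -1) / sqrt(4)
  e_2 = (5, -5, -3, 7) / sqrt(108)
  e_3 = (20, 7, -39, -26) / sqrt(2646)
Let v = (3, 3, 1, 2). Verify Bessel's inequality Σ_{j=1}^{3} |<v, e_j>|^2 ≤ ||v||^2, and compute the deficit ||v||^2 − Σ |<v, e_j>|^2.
Σ |<v, e_j>|^2 = 69/49; ||v||^2 = 23; deficit = 1058/49

Write each e_j = u_j / sqrt(<u_j, u_j>) where u_j is the displayed integer vector. Then <v, e_j> = <v, u_j> / sqrt(<u_j, u_j>), so |<v, e_j>|^2 = <v, u_j>^2 / <u_j, u_j>.
Coefficients: <v, e_1> = -1/sqrt(4), <v, e_2> = 11/sqrt(108), <v, e_3> = -10/sqrt(2646).
Square and sum: Σ |<v, e_j>|^2 = 69/49.
Compute ||v||^2 = v·v = 23.
Deficit = 23 − 69/49 = 1058/49 ≥ 0, confirming Bessel's inequality. (The deficit equals ||v − Σ <v,e_j> e_j||^2, the squared distance from v to span{e_j}.)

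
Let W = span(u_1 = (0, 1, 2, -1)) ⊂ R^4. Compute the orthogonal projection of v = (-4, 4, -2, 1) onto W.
proj_W(v) = (0, -1/6, -1/3, 1/6)

Set up U = [u_1 | ... | u_1] ∈ R^(4×1). The projector onto W = col(U) is P = U (U^T U)^(-1) U^T.
Compute U^T U =
  [6],
and U^T v = (-1).
Solve U^T U · c = U^T v for the coefficients: c = (-1/6). The projection is proj_W(v) = U c.
Check: (v - proj_W(v)) · u_1 = 0  (should be 0).
Result: proj_W(v) = (0, -1/6, -1/3, 1/6).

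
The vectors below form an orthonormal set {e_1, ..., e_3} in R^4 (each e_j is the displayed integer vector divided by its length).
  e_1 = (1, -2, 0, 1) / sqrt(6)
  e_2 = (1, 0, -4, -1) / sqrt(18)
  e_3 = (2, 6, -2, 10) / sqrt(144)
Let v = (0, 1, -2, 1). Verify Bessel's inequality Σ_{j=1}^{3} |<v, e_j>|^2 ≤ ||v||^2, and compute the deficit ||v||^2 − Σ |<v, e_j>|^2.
Σ |<v, e_j>|^2 = 17/3; ||v||^2 = 6; deficit = 1/3

Write each e_j = u_j / sqrt(<u_j, u_j>) where u_j is the displayed integer vector. Then <v, e_j> = <v, u_j> / sqrt(<u_j, u_j>), so |<v, e_j>|^2 = <v, u_j>^2 / <u_j, u_j>.
Coefficients: <v, e_1> = -1/sqrt(6), <v, e_2> = 7/sqrt(18), <v, e_3> = 20/sqrt(144).
Square and sum: Σ |<v, e_j>|^2 = 17/3.
Compute ||v||^2 = v·v = 6.
Deficit = 6 − 17/3 = 1/3 ≥ 0, confirming Bessel's inequality. (The deficit equals ||v − Σ <v,e_j> e_j||^2, the squared distance from v to span{e_j}.)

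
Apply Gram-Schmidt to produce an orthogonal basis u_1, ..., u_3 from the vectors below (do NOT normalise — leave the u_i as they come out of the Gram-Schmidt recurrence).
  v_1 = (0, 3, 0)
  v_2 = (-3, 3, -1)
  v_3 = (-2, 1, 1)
Orthogonal basis:
  u_1 = (0, 3, 0)
  u_2 = (-3, 0, -1)
  u_3 = (-1/2, 0, 3/2)

Apply the Gram-Schmidt recurrence
  u_1 = v_1
  u_i = v_i − Σ_{j<i} ((v_i · u_j) / (u_j · u_j)) · u_j.

Step by step this gives:
  u_1 = (0, 3, 0)
  u_2 = (-3, 0, -1)
  u_3 = (-1/2, 0, 3/2)

Orthogonality check:
  u_2 · u_1 = 0 (should be 0)
  u_3 · u_1 = 0 (should be 0)
  u_3 · u_2 = 0 (should be 0)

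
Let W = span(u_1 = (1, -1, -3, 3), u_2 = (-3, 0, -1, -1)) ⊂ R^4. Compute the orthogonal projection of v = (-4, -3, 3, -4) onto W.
proj_W(v) = (-785/211, 203/211, 415/211, -803/211)

Set up U = [u_1 | ... | u_2] ∈ R^(4×2). The projector onto W = col(U) is P = U (U^T U)^(-1) U^T.
Compute U^T U =
  [20, -3]
  [-3, 11],
and U^T v = (-22, 13).
Solve U^T U · c = U^T v for the coefficients: c = (-203/211, 194/211). The projection is proj_W(v) = U c.
Check: (v - proj_W(v)) · u_1 = 0  (should be 0).
Check: (v - proj_W(v)) · u_2 = 0  (should be 0).
Result: proj_W(v) = (-785/211, 203/211, 415/211, -803/211).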